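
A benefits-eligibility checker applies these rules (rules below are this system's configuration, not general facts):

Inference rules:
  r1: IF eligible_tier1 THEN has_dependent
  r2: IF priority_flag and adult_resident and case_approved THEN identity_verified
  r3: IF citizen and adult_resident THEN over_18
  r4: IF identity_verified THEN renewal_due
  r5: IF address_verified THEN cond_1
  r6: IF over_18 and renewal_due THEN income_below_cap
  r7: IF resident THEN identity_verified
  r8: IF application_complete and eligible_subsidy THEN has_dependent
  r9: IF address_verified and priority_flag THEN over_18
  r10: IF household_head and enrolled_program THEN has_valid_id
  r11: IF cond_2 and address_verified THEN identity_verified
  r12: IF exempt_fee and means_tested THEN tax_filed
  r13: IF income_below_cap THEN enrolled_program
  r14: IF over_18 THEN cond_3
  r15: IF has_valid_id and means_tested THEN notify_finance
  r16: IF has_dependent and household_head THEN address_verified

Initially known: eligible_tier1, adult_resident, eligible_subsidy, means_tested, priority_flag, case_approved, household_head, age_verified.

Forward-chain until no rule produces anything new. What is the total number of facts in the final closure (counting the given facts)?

19

[1] r1 [IF eligible_tier1 THEN has_dependent]; r2 [IF priority_flag and adult_resident and case_approved THEN identity_verified]. ⇒ new: has_dependent, identity_verified.
[2] r4 [IF identity_verified THEN renewal_due]; r16 [IF has_dependent and household_head THEN address_verified]. ⇒ new: renewal_due, address_verified.
[3] r5 [IF address_verified THEN cond_1]; r9 [IF address_verified and priority_flag THEN over_18]. ⇒ new: cond_1, over_18.
[4] r6 [IF over_18 and renewal_due THEN income_below_cap]; r14 [IF over_18 THEN cond_3]. ⇒ new: income_below_cap, cond_3.
[5] r13 [IF income_below_cap THEN enrolled_program]. ⇒ new: enrolled_program.
[6] r10 [IF household_head and enrolled_program THEN has_valid_id]. ⇒ new: has_valid_id.
[7] r15 [IF has_valid_id and means_tested THEN notify_finance]. ⇒ new: notify_finance.
Closure: {address_verified, adult_resident, age_verified, case_approved, cond_1, cond_3, eligible_subsidy, eligible_tier1, enrolled_program, has_dependent, has_valid_id, household_head, identity_verified, income_below_cap, means_tested, notify_finance, over_18, priority_flag, renewal_due} — 19 facts.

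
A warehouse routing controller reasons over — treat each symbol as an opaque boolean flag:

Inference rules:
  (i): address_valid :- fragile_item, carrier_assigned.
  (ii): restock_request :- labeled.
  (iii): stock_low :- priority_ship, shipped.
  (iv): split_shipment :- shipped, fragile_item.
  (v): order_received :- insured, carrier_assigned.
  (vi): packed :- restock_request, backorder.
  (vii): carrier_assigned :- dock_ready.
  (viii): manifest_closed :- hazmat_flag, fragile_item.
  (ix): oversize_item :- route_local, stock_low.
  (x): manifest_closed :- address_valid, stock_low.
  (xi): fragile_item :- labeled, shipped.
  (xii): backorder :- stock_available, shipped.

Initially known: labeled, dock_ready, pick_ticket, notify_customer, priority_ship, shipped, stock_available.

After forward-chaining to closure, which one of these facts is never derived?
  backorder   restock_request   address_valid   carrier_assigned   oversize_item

oversize_item

[1] (ii) [restock_request :- labeled.]; (iii) [stock_low :- priority_ship, shipped.]; (vii) [carrier_assigned :- dock_ready.]; (xi) [fragile_item :- labeled, shipped.]; (xii) [backorder :- stock_available, shipped.]. ⇒ new: restock_request, stock_low, carrier_assigned, fragile_item, backorder.
[2] (i) [address_valid :- fragile_item, carrier_assigned.]; (iv) [split_shipment :- shipped, fragile_item.]; (vi) [packed :- restock_request, backorder.]. ⇒ new: address_valid, split_shipment, packed.
[3] (x) [manifest_closed :- address_valid, stock_low.]. ⇒ new: manifest_closed.
Derived: carrier_assigned (round 1), backorder (round 1), address_valid (round 2), restock_request (round 1). oversize_item never appears in any round.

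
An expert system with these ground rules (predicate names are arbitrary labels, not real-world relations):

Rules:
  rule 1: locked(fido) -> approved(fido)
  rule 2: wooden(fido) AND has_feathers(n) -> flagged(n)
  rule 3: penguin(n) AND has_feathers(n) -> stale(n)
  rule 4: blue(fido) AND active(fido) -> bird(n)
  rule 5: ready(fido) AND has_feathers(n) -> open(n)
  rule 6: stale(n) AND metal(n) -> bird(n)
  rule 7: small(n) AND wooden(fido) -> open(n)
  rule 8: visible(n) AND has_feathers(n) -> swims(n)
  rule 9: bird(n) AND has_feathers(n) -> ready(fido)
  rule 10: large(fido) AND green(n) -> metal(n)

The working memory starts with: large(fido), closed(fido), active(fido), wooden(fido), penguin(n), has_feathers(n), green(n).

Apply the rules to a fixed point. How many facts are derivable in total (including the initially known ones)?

13

Round 1 — rule 2, rule 3, rule 10, derive flagged(n), stale(n), metal(n).
Round 2 — rule 6, derive bird(n).
Round 3 — rule 9, derive ready(fido).
Round 4 — rule 5, derive open(n).
Closure: {active(fido), bird(n), closed(fido), flagged(n), green(n), has_feathers(n), large(fido), metal(n), open(n), penguin(n), ready(fido), stale(n), wooden(fido)} — 13 facts.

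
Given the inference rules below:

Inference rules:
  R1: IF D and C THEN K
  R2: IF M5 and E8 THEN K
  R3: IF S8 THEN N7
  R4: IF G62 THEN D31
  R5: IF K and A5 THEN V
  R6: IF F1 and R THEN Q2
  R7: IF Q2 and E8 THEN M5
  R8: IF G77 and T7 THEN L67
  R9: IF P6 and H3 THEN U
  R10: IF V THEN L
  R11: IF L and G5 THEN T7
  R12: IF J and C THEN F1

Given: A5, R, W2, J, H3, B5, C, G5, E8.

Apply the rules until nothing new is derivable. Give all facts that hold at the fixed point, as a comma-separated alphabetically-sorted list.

A5, B5, C, E8, F1, G5, H3, J, K, L, M5, Q2, R, T7, V, W2

[1] R12 [IF J and C THEN F1]. ⇒ new: F1.
[2] R6 [IF F1 and R THEN Q2]. ⇒ new: Q2.
[3] R7 [IF Q2 and E8 THEN M5]. ⇒ new: M5.
[4] R2 [IF M5 and E8 THEN K]. ⇒ new: K.
[5] R5 [IF K and A5 THEN V]. ⇒ new: V.
[6] R10 [IF V THEN L]. ⇒ new: L.
[7] R11 [IF L and G5 THEN T7]. ⇒ new: T7.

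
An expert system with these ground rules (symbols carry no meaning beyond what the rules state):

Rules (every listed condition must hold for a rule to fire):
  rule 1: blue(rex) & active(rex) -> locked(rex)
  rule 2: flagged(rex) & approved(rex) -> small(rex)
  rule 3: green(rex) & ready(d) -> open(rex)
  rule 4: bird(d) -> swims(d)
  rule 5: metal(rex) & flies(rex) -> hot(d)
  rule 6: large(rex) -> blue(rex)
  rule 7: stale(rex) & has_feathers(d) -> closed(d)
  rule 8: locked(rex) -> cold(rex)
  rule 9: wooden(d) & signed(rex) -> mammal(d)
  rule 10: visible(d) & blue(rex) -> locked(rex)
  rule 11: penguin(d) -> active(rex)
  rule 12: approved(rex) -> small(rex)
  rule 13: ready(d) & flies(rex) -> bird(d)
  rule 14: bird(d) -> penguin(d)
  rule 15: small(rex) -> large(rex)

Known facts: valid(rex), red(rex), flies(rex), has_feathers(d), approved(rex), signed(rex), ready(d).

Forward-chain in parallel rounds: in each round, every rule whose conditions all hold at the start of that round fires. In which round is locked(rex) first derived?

4

Round 1: rule 12 [approved(rex) -> small(rex)]; rule 13 [ready(d) & flies(rex) -> bird(d)]. Adds small(rex), bird(d).
Round 2: rule 4 [bird(d) -> swims(d)]; rule 14 [bird(d) -> penguin(d)]; rule 15 [small(rex) -> large(rex)]. Adds swims(d), penguin(d), large(rex).
Round 3: rule 6 [large(rex) -> blue(rex)]; rule 11 [penguin(d) -> active(rex)]. Adds blue(rex), active(rex).
Round 4: rule 1 [blue(rex) & active(rex) -> locked(rex)]. Adds locked(rex).
locked(rex) first appears in round 4.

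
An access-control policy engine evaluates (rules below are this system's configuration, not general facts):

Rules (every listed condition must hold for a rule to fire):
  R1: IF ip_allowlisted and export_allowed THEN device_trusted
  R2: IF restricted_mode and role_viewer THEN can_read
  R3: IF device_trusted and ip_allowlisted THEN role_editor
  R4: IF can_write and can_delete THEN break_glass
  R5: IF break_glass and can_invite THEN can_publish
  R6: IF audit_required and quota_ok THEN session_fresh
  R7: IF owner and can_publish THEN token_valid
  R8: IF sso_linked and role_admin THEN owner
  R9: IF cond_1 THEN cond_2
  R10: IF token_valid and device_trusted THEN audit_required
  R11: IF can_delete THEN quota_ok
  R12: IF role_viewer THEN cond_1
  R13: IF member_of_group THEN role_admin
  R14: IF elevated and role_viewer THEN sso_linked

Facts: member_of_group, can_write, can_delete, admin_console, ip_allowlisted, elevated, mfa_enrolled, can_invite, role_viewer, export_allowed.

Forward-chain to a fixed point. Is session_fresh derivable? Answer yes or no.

Round 1 fires R1, R4, R11, R12, R13, R14, giving device_trusted, break_glass, quota_ok, cond_1, role_admin, sso_linked.
Round 2 fires R3, R5, R8, R9, giving role_editor, can_publish, owner, cond_2.
Round 3 fires R7, giving token_valid.
Round 4 fires R10, giving audit_required.
Round 5 fires R6, giving session_fresh.
session_fresh appears in round 5, so it is derivable.

yes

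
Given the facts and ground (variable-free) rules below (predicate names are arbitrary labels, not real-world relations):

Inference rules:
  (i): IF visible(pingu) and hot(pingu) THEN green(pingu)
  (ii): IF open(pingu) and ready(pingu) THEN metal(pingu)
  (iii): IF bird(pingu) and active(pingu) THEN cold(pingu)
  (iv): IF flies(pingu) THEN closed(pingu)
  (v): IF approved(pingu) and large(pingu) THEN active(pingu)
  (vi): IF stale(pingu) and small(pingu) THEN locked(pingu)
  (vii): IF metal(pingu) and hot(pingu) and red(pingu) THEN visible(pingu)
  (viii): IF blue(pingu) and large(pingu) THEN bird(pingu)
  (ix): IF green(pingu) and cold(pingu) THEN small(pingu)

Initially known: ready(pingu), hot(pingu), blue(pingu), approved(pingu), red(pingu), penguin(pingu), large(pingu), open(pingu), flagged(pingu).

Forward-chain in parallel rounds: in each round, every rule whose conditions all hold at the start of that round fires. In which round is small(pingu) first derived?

[1] (ii) [IF open(pingu) and ready(pingu) THEN metal(pingu)]; (v) [IF approved(pingu) and large(pingu) THEN active(pingu)]; (viii) [IF blue(pingu) and large(pingu) THEN bird(pingu)]. ⇒ new: metal(pingu), active(pingu), bird(pingu).
[2] (iii) [IF bird(pingu) and active(pingu) THEN cold(pingu)]; (vii) [IF metal(pingu) and hot(pingu) and red(pingu) THEN visible(pingu)]. ⇒ new: cold(pingu), visible(pingu).
[3] (i) [IF visible(pingu) and hot(pingu) THEN green(pingu)]. ⇒ new: green(pingu).
[4] (ix) [IF green(pingu) and cold(pingu) THEN small(pingu)]. ⇒ new: small(pingu).
small(pingu) first appears in round 4.

4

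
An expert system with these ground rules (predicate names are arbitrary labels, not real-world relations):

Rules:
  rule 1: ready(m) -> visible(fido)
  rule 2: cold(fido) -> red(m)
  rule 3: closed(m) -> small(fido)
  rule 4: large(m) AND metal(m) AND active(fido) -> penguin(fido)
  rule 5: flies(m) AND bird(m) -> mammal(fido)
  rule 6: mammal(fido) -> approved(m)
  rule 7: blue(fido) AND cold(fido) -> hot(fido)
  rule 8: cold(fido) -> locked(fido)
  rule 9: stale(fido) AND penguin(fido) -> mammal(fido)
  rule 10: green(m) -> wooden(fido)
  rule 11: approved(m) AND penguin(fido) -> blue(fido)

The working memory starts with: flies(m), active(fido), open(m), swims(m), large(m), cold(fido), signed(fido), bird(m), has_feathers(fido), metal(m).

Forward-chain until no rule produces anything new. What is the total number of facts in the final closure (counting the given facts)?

[1] rule 2 [cold(fido) -> red(m)]; rule 4 [large(m) AND metal(m) AND active(fido) -> penguin(fido)]; rule 5 [flies(m) AND bird(m) -> mammal(fido)]; rule 8 [cold(fido) -> locked(fido)]. ⇒ new: red(m), penguin(fido), mammal(fido), locked(fido).
[2] rule 6 [mammal(fido) -> approved(m)]. ⇒ new: approved(m).
[3] rule 11 [approved(m) AND penguin(fido) -> blue(fido)]. ⇒ new: blue(fido).
[4] rule 7 [blue(fido) AND cold(fido) -> hot(fido)]. ⇒ new: hot(fido).
Closure: {active(fido), approved(m), bird(m), blue(fido), cold(fido), flies(m), has_feathers(fido), hot(fido), large(m), locked(fido), mammal(fido), metal(m), open(m), penguin(fido), red(m), signed(fido), swims(m)} — 17 facts.

17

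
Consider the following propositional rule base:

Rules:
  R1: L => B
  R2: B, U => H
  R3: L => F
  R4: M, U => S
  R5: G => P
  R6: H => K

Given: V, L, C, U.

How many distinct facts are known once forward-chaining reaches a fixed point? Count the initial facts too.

Round 1 fires R1, R3, giving B, F.
Round 2 fires R2, giving H.
Round 3 fires R6, giving K.
Closure: {B, C, F, H, K, L, U, V} — 8 facts.

8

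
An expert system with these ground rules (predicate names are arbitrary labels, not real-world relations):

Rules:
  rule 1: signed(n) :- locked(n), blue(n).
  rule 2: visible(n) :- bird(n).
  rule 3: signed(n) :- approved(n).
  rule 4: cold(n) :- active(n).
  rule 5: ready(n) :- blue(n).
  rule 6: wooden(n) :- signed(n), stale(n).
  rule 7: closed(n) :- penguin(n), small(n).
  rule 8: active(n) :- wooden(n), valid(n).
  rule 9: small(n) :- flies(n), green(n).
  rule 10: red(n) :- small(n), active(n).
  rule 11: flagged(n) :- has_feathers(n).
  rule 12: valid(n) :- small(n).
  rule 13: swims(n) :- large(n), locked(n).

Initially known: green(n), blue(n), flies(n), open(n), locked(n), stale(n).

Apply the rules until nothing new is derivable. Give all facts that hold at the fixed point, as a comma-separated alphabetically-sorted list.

Round 1: rule 1 [signed(n) :- locked(n), blue(n).]; rule 5 [ready(n) :- blue(n).]; rule 9 [small(n) :- flies(n), green(n).]. Adds signed(n), ready(n), small(n).
Round 2: rule 6 [wooden(n) :- signed(n), stale(n).]; rule 12 [valid(n) :- small(n).]. Adds wooden(n), valid(n).
Round 3: rule 8 [active(n) :- wooden(n), valid(n).]. Adds active(n).
Round 4: rule 4 [cold(n) :- active(n).]; rule 10 [red(n) :- small(n), active(n).]. Adds cold(n), red(n).

active(n), blue(n), cold(n), flies(n), green(n), locked(n), open(n), ready(n), red(n), signed(n), small(n), stale(n), valid(n), wooden(n)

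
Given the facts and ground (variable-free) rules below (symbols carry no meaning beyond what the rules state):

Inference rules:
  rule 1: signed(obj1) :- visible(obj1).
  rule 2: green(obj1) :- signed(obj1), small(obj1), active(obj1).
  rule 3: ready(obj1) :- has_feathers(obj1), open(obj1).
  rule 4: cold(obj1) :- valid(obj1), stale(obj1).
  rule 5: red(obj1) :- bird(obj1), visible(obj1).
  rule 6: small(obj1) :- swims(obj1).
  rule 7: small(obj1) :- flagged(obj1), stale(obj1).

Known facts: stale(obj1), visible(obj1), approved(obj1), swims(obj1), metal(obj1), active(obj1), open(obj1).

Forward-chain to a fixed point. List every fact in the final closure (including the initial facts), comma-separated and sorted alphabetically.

active(obj1), approved(obj1), green(obj1), metal(obj1), open(obj1), signed(obj1), small(obj1), stale(obj1), swims(obj1), visible(obj1)

[1] rule 1 [signed(obj1) :- visible(obj1).]; rule 6 [small(obj1) :- swims(obj1).]. ⇒ new: signed(obj1), small(obj1).
[2] rule 2 [green(obj1) :- signed(obj1), small(obj1), active(obj1).]. ⇒ new: green(obj1).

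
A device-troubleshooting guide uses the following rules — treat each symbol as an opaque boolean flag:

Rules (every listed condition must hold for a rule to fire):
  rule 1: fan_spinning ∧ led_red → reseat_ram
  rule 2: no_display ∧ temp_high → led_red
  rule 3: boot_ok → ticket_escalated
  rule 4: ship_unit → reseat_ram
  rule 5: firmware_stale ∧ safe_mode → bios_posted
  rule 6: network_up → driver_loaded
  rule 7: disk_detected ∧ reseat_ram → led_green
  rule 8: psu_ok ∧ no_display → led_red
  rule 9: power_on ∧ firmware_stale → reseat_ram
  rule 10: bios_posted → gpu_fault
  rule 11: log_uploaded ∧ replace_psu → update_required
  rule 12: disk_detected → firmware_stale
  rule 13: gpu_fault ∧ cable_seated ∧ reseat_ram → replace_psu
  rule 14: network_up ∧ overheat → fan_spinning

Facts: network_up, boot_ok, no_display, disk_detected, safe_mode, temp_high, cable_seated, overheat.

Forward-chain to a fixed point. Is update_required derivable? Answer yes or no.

no

Round 1 — rule 2, rule 3, rule 6, rule 12, rule 14, derive led_red, ticket_escalated, driver_loaded, firmware_stale, fan_spinning.
Round 2 — rule 1, rule 5, derive reseat_ram, bios_posted.
Round 3 — rule 7, rule 10, derive led_green, gpu_fault.
Round 4 — rule 13, derive replace_psu.
Fixed point reached. update_required is concluded only by rule 11; rule 11 needs log_uploaded (never derived).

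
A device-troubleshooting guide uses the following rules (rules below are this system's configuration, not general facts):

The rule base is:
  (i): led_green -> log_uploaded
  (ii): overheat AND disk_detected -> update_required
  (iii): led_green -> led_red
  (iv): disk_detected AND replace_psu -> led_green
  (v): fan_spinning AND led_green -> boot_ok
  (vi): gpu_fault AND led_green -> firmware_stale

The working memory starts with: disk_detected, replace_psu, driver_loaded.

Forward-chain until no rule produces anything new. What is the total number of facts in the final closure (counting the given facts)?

Round 1 fires (iv), giving led_green.
Round 2 fires (i), (iii), giving log_uploaded, led_red.
Closure: {disk_detected, driver_loaded, led_green, led_red, log_uploaded, replace_psu} — 6 facts.

6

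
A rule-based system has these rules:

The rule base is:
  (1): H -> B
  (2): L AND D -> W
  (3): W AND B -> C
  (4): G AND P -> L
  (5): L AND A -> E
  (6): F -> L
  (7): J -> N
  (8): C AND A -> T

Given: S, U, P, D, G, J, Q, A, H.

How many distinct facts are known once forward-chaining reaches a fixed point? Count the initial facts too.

16

Round 1 — (1), (4), (7), derive B, L, N.
Round 2 — (2), (5), derive W, E.
Round 3 — (3), derive C.
Round 4 — (8), derive T.
Closure: {A, B, C, D, E, G, H, J, L, N, P, Q, S, T, U, W} — 16 facts.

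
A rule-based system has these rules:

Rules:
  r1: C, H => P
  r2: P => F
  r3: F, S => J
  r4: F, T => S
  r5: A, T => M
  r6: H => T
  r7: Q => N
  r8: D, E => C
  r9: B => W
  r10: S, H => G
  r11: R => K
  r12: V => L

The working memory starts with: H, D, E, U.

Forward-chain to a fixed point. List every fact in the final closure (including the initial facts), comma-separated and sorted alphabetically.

C, D, E, F, G, H, J, P, S, T, U

Round 1 — r6, r8, derive T, C.
Round 2 — r1, derive P.
Round 3 — r2, derive F.
Round 4 — r4, derive S.
Round 5 — r3, r10, derive J, G.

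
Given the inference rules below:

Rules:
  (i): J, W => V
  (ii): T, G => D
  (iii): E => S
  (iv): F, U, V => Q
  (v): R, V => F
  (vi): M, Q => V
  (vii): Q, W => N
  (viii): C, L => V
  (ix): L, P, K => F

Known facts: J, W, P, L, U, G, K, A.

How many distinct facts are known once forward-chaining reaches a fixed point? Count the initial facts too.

Round 1 fires (i), (ix), giving V, F.
Round 2 fires (iv), giving Q.
Round 3 fires (vii), giving N.
Closure: {A, F, G, J, K, L, N, P, Q, U, V, W} — 12 facts.

12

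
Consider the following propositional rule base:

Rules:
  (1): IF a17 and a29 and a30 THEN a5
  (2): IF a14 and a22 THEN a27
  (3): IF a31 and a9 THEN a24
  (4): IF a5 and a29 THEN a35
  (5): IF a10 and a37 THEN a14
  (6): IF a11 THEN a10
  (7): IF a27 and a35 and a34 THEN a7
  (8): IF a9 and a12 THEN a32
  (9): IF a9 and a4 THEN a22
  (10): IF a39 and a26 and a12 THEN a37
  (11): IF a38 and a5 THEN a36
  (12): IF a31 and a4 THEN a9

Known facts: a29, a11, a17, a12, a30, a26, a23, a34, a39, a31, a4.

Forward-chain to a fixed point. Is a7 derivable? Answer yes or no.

yes

Round 1 — (1), (6), (10), (12), derive a5, a10, a37, a9.
Round 2 — (3), (4), (5), (8), (9), derive a24, a35, a14, a32, a22.
Round 3 — (2), derive a27.
Round 4 — (7), derive a7.
a7 appears in round 4, so it is derivable.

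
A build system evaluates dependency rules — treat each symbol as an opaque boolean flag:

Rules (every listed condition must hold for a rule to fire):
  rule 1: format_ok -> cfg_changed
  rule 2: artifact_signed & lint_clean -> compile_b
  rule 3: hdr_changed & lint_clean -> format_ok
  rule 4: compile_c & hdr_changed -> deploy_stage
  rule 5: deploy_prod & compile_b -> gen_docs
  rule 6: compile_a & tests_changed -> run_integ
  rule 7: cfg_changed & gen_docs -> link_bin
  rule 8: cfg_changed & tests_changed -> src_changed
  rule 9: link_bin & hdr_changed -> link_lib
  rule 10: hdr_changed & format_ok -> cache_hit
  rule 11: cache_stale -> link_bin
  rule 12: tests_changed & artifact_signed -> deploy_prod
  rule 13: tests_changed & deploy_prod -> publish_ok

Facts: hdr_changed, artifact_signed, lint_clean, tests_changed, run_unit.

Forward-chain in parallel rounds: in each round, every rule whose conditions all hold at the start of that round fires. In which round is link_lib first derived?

Round 1: rule 2 [artifact_signed & lint_clean -> compile_b]; rule 3 [hdr_changed & lint_clean -> format_ok]; rule 12 [tests_changed & artifact_signed -> deploy_prod]. New: compile_b, format_ok, deploy_prod.
Round 2: rule 1 [format_ok -> cfg_changed]; rule 5 [deploy_prod & compile_b -> gen_docs]; rule 10 [hdr_changed & format_ok -> cache_hit]; rule 13 [tests_changed & deploy_prod -> publish_ok]. New: cfg_changed, gen_docs, cache_hit, publish_ok.
Round 3: rule 7 [cfg_changed & gen_docs -> link_bin]; rule 8 [cfg_changed & tests_changed -> src_changed]. New: link_bin, src_changed.
Round 4: rule 9 [link_bin & hdr_changed -> link_lib]. New: link_lib.
link_lib first appears in round 4.

4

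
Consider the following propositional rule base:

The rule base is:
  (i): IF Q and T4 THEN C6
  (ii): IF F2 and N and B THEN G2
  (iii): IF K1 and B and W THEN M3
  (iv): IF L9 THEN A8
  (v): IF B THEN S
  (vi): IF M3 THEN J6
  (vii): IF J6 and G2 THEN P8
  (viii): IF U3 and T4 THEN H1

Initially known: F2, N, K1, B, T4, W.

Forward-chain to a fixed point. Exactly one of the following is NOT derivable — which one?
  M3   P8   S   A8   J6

Round 1 — (ii), (iii), (v), derive G2, M3, S.
Round 2 — (vi), derive J6.
Round 3 — (vii), derive P8.
Derived: P8 (round 3), J6 (round 2), M3 (round 1), S (round 1). A8 never appears in any round.

A8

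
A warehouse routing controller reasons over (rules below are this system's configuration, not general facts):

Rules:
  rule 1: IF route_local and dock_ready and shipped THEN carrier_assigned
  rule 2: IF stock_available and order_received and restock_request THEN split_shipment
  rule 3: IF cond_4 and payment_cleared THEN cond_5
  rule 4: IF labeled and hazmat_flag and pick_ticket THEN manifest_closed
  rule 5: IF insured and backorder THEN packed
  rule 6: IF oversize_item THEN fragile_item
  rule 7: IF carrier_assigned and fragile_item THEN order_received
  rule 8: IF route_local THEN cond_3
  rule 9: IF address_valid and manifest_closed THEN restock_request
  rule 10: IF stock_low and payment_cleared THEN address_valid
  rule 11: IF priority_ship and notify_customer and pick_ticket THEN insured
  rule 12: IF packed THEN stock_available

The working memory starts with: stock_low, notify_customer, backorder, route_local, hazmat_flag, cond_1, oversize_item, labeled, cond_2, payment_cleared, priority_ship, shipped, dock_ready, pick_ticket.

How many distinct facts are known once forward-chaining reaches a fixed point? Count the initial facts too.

Round 1: rule 1 [IF route_local and dock_ready and shipped THEN carrier_assigned]; rule 4 [IF labeled and hazmat_flag and pick_ticket THEN manifest_closed]; rule 6 [IF oversize_item THEN fragile_item]; rule 8 [IF route_local THEN cond_3]; rule 10 [IF stock_low and payment_cleared THEN address_valid]; rule 11 [IF priority_ship and notify_customer and pick_ticket THEN insured]. Adds carrier_assigned, manifest_closed, fragile_item, cond_3, address_valid, insured.
Round 2: rule 5 [IF insured and backorder THEN packed]; rule 7 [IF carrier_assigned and fragile_item THEN order_received]; rule 9 [IF address_valid and manifest_closed THEN restock_request]. Adds packed, order_received, restock_request.
Round 3: rule 12 [IF packed THEN stock_available]. Adds stock_available.
Round 4: rule 2 [IF stock_available and order_received and restock_request THEN split_shipment]. Adds split_shipment.
Closure: {address_valid, backorder, carrier_assigned, cond_1, cond_2, cond_3, dock_ready, fragile_item, hazmat_flag, insured, labeled, manifest_closed, notify_customer, order_received, oversize_item, packed, payment_cleared, pick_ticket, priority_ship, restock_request, route_local, shipped, split_shipment, stock_available, stock_low} — 25 facts.

25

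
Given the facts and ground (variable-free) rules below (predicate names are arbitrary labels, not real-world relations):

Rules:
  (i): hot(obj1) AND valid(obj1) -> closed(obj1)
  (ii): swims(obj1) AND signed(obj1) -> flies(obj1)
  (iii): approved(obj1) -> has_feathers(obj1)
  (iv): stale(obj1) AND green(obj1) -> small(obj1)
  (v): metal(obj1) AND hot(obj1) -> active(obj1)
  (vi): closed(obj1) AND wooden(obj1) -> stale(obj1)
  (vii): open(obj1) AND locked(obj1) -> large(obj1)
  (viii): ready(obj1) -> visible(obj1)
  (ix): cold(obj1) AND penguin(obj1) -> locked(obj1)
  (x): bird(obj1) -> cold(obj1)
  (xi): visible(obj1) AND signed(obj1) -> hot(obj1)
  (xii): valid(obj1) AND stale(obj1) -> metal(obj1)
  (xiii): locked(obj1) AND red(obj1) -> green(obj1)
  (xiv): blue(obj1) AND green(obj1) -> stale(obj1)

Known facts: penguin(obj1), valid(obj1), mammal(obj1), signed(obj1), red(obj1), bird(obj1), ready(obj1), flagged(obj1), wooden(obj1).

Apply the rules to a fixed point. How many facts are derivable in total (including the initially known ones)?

19

[1] (viii) [ready(obj1) -> visible(obj1)]; (x) [bird(obj1) -> cold(obj1)]. ⇒ new: visible(obj1), cold(obj1).
[2] (ix) [cold(obj1) AND penguin(obj1) -> locked(obj1)]; (xi) [visible(obj1) AND signed(obj1) -> hot(obj1)]. ⇒ new: locked(obj1), hot(obj1).
[3] (i) [hot(obj1) AND valid(obj1) -> closed(obj1)]; (xiii) [locked(obj1) AND red(obj1) -> green(obj1)]. ⇒ new: closed(obj1), green(obj1).
[4] (vi) [closed(obj1) AND wooden(obj1) -> stale(obj1)]. ⇒ new: stale(obj1).
[5] (iv) [stale(obj1) AND green(obj1) -> small(obj1)]; (xii) [valid(obj1) AND stale(obj1) -> metal(obj1)]. ⇒ new: small(obj1), metal(obj1).
[6] (v) [metal(obj1) AND hot(obj1) -> active(obj1)]. ⇒ new: active(obj1).
Closure: {active(obj1), bird(obj1), closed(obj1), cold(obj1), flagged(obj1), green(obj1), hot(obj1), locked(obj1), mammal(obj1), metal(obj1), penguin(obj1), ready(obj1), red(obj1), signed(obj1), small(obj1), stale(obj1), valid(obj1), visible(obj1), wooden(obj1)} — 19 facts.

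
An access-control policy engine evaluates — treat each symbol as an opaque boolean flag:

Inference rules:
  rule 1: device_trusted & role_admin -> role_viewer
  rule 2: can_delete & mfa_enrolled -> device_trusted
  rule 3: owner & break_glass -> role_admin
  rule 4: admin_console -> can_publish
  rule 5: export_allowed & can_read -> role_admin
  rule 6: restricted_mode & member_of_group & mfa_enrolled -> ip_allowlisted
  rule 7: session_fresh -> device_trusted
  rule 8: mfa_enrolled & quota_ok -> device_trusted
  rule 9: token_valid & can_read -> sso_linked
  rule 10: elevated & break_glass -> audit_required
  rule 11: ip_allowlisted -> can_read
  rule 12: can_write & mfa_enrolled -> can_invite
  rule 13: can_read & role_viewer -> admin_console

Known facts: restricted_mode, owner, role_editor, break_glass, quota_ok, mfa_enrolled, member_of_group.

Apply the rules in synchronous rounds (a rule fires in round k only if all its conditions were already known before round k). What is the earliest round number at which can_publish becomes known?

Round 1: rule 3 [owner & break_glass -> role_admin]; rule 6 [restricted_mode & member_of_group & mfa_enrolled -> ip_allowlisted]; rule 8 [mfa_enrolled & quota_ok -> device_trusted]. Adds role_admin, ip_allowlisted, device_trusted.
Round 2: rule 1 [device_trusted & role_admin -> role_viewer]; rule 11 [ip_allowlisted -> can_read]. Adds role_viewer, can_read.
Round 3: rule 13 [can_read & role_viewer -> admin_console]. Adds admin_console.
Round 4: rule 4 [admin_console -> can_publish]. Adds can_publish.
can_publish first appears in round 4.

4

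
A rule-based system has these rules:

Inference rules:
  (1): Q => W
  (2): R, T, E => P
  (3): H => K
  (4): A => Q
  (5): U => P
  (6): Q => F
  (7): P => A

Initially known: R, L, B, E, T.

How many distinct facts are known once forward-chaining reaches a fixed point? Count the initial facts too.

Round 1: (2) [R, T, E => P]. New: P.
Round 2: (7) [P => A]. New: A.
Round 3: (4) [A => Q]. New: Q.
Round 4: (1) [Q => W]; (6) [Q => F]. New: W, F.
Closure: {A, B, E, F, L, P, Q, R, T, W} — 10 facts.

10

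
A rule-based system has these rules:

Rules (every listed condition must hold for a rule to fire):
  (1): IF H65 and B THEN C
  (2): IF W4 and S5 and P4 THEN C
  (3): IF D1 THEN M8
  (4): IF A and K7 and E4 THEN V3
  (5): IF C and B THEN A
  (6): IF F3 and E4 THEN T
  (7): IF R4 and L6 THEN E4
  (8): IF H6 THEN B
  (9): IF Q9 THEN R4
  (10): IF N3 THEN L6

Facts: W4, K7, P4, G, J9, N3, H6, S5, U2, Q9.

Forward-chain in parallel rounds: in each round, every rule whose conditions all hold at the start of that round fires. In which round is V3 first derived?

Round 1 fires (2), (8), (9), (10), giving C, B, R4, L6.
Round 2 fires (5), (7), giving A, E4.
Round 3 fires (4), giving V3.
V3 first appears in round 3.

3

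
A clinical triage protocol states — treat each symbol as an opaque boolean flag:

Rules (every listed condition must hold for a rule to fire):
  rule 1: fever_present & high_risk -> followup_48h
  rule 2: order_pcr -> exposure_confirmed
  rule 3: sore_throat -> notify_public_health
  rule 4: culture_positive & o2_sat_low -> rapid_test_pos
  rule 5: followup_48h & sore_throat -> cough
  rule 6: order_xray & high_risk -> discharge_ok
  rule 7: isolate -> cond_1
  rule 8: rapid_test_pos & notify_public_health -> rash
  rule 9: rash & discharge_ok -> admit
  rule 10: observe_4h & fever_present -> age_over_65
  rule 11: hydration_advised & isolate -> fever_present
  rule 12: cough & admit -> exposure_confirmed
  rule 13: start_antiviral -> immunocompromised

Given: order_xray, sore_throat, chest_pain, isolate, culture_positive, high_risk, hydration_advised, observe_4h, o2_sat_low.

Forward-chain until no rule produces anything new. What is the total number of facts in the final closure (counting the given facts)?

20

[1] rule 3 [sore_throat -> notify_public_health]; rule 4 [culture_positive & o2_sat_low -> rapid_test_pos]; rule 6 [order_xray & high_risk -> discharge_ok]; rule 7 [isolate -> cond_1]; rule 11 [hydration_advised & isolate -> fever_present]. ⇒ new: notify_public_health, rapid_test_pos, discharge_ok, cond_1, fever_present.
[2] rule 1 [fever_present & high_risk -> followup_48h]; rule 8 [rapid_test_pos & notify_public_health -> rash]; rule 10 [observe_4h & fever_present -> age_over_65]. ⇒ new: followup_48h, rash, age_over_65.
[3] rule 5 [followup_48h & sore_throat -> cough]; rule 9 [rash & discharge_ok -> admit]. ⇒ new: cough, admit.
[4] rule 12 [cough & admit -> exposure_confirmed]. ⇒ new: exposure_confirmed.
Closure: {admit, age_over_65, chest_pain, cond_1, cough, culture_positive, discharge_ok, exposure_confirmed, fever_present, followup_48h, high_risk, hydration_advised, isolate, notify_public_health, o2_sat_low, observe_4h, order_xray, rapid_test_pos, rash, sore_throat} — 20 facts.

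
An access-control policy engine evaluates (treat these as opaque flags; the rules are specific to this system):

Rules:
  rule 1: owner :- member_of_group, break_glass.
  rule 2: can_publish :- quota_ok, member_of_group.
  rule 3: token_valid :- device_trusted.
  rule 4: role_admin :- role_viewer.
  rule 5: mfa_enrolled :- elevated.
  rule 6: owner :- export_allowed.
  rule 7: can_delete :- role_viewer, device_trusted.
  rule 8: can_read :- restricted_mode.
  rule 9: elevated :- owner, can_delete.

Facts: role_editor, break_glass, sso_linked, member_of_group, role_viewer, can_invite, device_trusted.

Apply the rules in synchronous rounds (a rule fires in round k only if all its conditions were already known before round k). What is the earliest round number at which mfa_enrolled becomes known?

Round 1: rule 1 [owner :- member_of_group, break_glass.]; rule 3 [token_valid :- device_trusted.]; rule 4 [role_admin :- role_viewer.]; rule 7 [can_delete :- role_viewer, device_trusted.]. New: owner, token_valid, role_admin, can_delete.
Round 2: rule 9 [elevated :- owner, can_delete.]. New: elevated.
Round 3: rule 5 [mfa_enrolled :- elevated.]. New: mfa_enrolled.
mfa_enrolled first appears in round 3.

3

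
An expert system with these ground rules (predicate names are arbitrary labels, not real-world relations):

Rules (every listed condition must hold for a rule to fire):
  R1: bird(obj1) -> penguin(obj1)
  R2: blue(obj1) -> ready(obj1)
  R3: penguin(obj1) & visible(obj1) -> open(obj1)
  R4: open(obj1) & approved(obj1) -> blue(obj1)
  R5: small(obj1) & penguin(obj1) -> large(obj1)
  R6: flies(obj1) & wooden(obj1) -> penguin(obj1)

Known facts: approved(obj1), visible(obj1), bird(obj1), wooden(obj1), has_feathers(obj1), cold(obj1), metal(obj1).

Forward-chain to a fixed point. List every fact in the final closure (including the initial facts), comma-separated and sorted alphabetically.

Round 1 — R1, derive penguin(obj1).
Round 2 — R3, derive open(obj1).
Round 3 — R4, derive blue(obj1).
Round 4 — R2, derive ready(obj1).

approved(obj1), bird(obj1), blue(obj1), cold(obj1), has_feathers(obj1), metal(obj1), open(obj1), penguin(obj1), ready(obj1), visible(obj1), wooden(obj1)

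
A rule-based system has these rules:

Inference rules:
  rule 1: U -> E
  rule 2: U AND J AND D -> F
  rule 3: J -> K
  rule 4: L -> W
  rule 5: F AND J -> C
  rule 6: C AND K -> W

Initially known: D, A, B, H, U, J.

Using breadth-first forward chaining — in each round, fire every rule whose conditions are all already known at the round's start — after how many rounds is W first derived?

3

Round 1 — rule 1, rule 2, rule 3, derive E, F, K.
Round 2 — rule 5, derive C.
Round 3 — rule 6, derive W.
W first appears in round 3.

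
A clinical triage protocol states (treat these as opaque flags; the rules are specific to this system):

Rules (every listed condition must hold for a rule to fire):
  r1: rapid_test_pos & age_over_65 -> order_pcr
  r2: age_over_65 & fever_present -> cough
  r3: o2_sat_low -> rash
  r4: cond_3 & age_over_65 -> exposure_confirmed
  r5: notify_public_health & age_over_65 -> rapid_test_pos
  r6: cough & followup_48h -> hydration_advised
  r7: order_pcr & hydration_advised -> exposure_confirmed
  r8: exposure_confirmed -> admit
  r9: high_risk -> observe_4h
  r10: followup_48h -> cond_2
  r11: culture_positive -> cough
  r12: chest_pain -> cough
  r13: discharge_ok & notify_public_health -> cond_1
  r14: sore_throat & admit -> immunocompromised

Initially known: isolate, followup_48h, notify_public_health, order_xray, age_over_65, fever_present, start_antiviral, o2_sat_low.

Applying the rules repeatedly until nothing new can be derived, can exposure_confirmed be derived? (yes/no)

yes

Round 1: r2 [age_over_65 & fever_present -> cough]; r3 [o2_sat_low -> rash]; r5 [notify_public_health & age_over_65 -> rapid_test_pos]; r10 [followup_48h -> cond_2]. Adds cough, rash, rapid_test_pos, cond_2.
Round 2: r1 [rapid_test_pos & age_over_65 -> order_pcr]; r6 [cough & followup_48h -> hydration_advised]. Adds order_pcr, hydration_advised.
Round 3: r7 [order_pcr & hydration_advised -> exposure_confirmed]. Adds exposure_confirmed.
Round 4: r8 [exposure_confirmed -> admit]. Adds admit.
exposure_confirmed appears in round 3, so it is derivable.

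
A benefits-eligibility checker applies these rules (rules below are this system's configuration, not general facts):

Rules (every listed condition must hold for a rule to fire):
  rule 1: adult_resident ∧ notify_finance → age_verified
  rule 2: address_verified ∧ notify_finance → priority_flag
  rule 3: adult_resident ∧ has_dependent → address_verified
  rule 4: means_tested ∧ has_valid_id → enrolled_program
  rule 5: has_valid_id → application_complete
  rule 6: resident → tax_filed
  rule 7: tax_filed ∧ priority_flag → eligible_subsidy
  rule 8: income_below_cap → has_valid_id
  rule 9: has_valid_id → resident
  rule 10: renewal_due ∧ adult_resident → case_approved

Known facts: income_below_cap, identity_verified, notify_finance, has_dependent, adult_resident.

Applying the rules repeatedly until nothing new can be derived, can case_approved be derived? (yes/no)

Round 1: rule 1 [adult_resident ∧ notify_finance → age_verified]; rule 3 [adult_resident ∧ has_dependent → address_verified]; rule 8 [income_below_cap → has_valid_id]. New: age_verified, address_verified, has_valid_id.
Round 2: rule 2 [address_verified ∧ notify_finance → priority_flag]; rule 5 [has_valid_id → application_complete]; rule 9 [has_valid_id → resident]. New: priority_flag, application_complete, resident.
Round 3: rule 6 [resident → tax_filed]. New: tax_filed.
Round 4: rule 7 [tax_filed ∧ priority_flag → eligible_subsidy]. New: eligible_subsidy.
Fixed point reached. case_approved is concluded only by rule 10; rule 10 needs renewal_due (never derived).

no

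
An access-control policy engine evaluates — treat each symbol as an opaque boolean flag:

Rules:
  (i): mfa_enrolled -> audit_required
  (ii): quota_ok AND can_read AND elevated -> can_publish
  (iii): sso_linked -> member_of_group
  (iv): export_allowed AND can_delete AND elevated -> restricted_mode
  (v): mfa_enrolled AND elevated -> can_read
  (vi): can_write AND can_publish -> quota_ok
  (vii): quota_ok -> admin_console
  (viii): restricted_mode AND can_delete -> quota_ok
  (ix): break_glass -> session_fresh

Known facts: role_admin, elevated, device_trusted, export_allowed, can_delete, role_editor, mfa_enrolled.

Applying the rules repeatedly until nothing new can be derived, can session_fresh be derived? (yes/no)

Round 1 fires (i), (iv), (v), giving audit_required, restricted_mode, can_read.
Round 2 fires (viii), giving quota_ok.
Round 3 fires (ii), (vii), giving can_publish, admin_console.
Fixed point reached. session_fresh is concluded only by (ix); (ix) needs break_glass (never derived).

no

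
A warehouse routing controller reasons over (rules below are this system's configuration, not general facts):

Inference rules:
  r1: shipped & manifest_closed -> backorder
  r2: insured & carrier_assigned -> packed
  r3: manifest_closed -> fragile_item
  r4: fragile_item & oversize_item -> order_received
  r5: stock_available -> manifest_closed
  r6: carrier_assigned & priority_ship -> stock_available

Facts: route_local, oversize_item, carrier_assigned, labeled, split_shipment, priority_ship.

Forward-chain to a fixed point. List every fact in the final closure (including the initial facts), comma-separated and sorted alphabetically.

carrier_assigned, fragile_item, labeled, manifest_closed, order_received, oversize_item, priority_ship, route_local, split_shipment, stock_available

Round 1: r6 [carrier_assigned & priority_ship -> stock_available]. New: stock_available.
Round 2: r5 [stock_available -> manifest_closed]. New: manifest_closed.
Round 3: r3 [manifest_closed -> fragile_item]. New: fragile_item.
Round 4: r4 [fragile_item & oversize_item -> order_received]. New: order_received.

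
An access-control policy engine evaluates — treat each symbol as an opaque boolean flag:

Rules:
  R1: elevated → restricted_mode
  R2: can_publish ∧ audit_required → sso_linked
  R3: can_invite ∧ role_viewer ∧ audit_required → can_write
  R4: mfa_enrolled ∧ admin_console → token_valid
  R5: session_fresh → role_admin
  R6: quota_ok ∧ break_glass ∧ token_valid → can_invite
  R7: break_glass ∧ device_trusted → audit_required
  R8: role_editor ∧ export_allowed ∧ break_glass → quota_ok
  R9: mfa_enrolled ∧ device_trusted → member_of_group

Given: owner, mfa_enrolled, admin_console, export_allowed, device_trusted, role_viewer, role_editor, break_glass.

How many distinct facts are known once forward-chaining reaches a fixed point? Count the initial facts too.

14

Round 1 fires R4, R7, R8, R9, giving token_valid, audit_required, quota_ok, member_of_group.
Round 2 fires R6, giving can_invite.
Round 3 fires R3, giving can_write.
Closure: {admin_console, audit_required, break_glass, can_invite, can_write, device_trusted, export_allowed, member_of_group, mfa_enrolled, owner, quota_ok, role_editor, role_viewer, token_valid} — 14 facts.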